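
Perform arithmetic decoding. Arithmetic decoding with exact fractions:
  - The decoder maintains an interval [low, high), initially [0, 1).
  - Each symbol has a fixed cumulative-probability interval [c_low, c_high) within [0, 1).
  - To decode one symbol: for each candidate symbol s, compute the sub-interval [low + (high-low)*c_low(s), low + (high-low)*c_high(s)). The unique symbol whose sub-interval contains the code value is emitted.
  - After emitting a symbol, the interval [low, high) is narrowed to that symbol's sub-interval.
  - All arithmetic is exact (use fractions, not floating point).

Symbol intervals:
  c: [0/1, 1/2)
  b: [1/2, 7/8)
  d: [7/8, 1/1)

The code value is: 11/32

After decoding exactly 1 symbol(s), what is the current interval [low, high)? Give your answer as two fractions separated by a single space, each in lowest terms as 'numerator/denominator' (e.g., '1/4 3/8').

Answer: 0/1 1/2

Derivation:
Step 1: interval [0/1, 1/1), width = 1/1 - 0/1 = 1/1
  'c': [0/1 + 1/1*0/1, 0/1 + 1/1*1/2) = [0/1, 1/2) <- contains code 11/32
  'b': [0/1 + 1/1*1/2, 0/1 + 1/1*7/8) = [1/2, 7/8)
  'd': [0/1 + 1/1*7/8, 0/1 + 1/1*1/1) = [7/8, 1/1)
  emit 'c', narrow to [0/1, 1/2)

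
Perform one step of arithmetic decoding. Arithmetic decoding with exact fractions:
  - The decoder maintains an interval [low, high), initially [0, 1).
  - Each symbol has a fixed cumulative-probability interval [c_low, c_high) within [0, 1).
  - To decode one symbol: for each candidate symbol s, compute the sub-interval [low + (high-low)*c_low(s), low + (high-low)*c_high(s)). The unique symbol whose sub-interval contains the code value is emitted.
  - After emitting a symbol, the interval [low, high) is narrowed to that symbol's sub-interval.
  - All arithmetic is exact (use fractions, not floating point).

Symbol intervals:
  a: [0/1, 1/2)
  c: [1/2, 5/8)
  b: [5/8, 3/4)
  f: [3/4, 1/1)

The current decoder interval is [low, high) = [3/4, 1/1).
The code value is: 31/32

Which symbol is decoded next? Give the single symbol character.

Interval width = high − low = 1/1 − 3/4 = 1/4
Scaled code = (code − low) / width = (31/32 − 3/4) / 1/4 = 7/8
  a: [0/1, 1/2) 
  c: [1/2, 5/8) 
  b: [5/8, 3/4) 
  f: [3/4, 1/1) ← scaled code falls here ✓

Answer: f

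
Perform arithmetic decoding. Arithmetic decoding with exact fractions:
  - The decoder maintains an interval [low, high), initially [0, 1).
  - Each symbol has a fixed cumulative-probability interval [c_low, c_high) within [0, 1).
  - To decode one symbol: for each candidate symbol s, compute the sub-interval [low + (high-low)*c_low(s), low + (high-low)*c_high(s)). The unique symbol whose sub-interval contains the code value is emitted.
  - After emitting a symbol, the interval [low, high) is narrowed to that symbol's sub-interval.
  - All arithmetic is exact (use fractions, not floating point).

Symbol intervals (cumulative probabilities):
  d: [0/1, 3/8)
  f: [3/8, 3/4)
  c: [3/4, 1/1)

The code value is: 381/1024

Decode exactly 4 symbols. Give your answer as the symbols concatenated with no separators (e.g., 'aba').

Step 1: interval [0/1, 1/1), width = 1/1 - 0/1 = 1/1
  'd': [0/1 + 1/1*0/1, 0/1 + 1/1*3/8) = [0/1, 3/8) <- contains code 381/1024
  'f': [0/1 + 1/1*3/8, 0/1 + 1/1*3/4) = [3/8, 3/4)
  'c': [0/1 + 1/1*3/4, 0/1 + 1/1*1/1) = [3/4, 1/1)
  emit 'd', narrow to [0/1, 3/8)
Step 2: interval [0/1, 3/8), width = 3/8 - 0/1 = 3/8
  'd': [0/1 + 3/8*0/1, 0/1 + 3/8*3/8) = [0/1, 9/64)
  'f': [0/1 + 3/8*3/8, 0/1 + 3/8*3/4) = [9/64, 9/32)
  'c': [0/1 + 3/8*3/4, 0/1 + 3/8*1/1) = [9/32, 3/8) <- contains code 381/1024
  emit 'c', narrow to [9/32, 3/8)
Step 3: interval [9/32, 3/8), width = 3/8 - 9/32 = 3/32
  'd': [9/32 + 3/32*0/1, 9/32 + 3/32*3/8) = [9/32, 81/256)
  'f': [9/32 + 3/32*3/8, 9/32 + 3/32*3/4) = [81/256, 45/128)
  'c': [9/32 + 3/32*3/4, 9/32 + 3/32*1/1) = [45/128, 3/8) <- contains code 381/1024
  emit 'c', narrow to [45/128, 3/8)
Step 4: interval [45/128, 3/8), width = 3/8 - 45/128 = 3/128
  'd': [45/128 + 3/128*0/1, 45/128 + 3/128*3/8) = [45/128, 369/1024)
  'f': [45/128 + 3/128*3/8, 45/128 + 3/128*3/4) = [369/1024, 189/512)
  'c': [45/128 + 3/128*3/4, 45/128 + 3/128*1/1) = [189/512, 3/8) <- contains code 381/1024
  emit 'c', narrow to [189/512, 3/8)

Answer: dccc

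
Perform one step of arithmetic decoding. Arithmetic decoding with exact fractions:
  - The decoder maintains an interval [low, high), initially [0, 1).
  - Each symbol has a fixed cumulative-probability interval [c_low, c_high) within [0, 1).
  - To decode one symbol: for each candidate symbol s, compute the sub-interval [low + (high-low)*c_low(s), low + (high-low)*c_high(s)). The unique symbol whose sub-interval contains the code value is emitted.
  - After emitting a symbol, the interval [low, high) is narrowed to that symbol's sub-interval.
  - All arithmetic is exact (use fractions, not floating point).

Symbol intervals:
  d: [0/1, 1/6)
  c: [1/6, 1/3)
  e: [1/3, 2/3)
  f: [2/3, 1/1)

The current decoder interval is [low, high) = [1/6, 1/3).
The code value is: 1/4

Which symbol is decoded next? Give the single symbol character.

Answer: e

Derivation:
Interval width = high − low = 1/3 − 1/6 = 1/6
Scaled code = (code − low) / width = (1/4 − 1/6) / 1/6 = 1/2
  d: [0/1, 1/6) 
  c: [1/6, 1/3) 
  e: [1/3, 2/3) ← scaled code falls here ✓
  f: [2/3, 1/1) 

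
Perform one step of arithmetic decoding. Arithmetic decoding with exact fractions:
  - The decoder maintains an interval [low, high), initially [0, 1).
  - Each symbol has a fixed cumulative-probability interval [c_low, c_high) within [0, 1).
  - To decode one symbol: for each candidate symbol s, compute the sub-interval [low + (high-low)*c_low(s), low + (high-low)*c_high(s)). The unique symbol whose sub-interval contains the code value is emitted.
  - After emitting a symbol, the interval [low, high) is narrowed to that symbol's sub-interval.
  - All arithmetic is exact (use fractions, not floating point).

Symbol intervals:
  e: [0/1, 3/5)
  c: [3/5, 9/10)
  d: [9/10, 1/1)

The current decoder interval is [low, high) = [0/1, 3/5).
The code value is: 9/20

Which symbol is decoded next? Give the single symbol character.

Answer: c

Derivation:
Interval width = high − low = 3/5 − 0/1 = 3/5
Scaled code = (code − low) / width = (9/20 − 0/1) / 3/5 = 3/4
  e: [0/1, 3/5) 
  c: [3/5, 9/10) ← scaled code falls here ✓
  d: [9/10, 1/1) 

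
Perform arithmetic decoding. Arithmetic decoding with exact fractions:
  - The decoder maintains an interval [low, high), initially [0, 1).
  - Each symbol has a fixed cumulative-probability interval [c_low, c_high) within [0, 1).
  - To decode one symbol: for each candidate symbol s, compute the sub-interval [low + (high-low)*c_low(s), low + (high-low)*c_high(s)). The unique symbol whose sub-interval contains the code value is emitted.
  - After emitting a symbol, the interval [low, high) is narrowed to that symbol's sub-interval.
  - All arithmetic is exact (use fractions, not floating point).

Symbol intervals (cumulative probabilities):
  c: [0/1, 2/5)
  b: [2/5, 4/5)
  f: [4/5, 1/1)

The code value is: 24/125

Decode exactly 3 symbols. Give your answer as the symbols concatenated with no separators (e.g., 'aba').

Answer: cbc

Derivation:
Step 1: interval [0/1, 1/1), width = 1/1 - 0/1 = 1/1
  'c': [0/1 + 1/1*0/1, 0/1 + 1/1*2/5) = [0/1, 2/5) <- contains code 24/125
  'b': [0/1 + 1/1*2/5, 0/1 + 1/1*4/5) = [2/5, 4/5)
  'f': [0/1 + 1/1*4/5, 0/1 + 1/1*1/1) = [4/5, 1/1)
  emit 'c', narrow to [0/1, 2/5)
Step 2: interval [0/1, 2/5), width = 2/5 - 0/1 = 2/5
  'c': [0/1 + 2/5*0/1, 0/1 + 2/5*2/5) = [0/1, 4/25)
  'b': [0/1 + 2/5*2/5, 0/1 + 2/5*4/5) = [4/25, 8/25) <- contains code 24/125
  'f': [0/1 + 2/5*4/5, 0/1 + 2/5*1/1) = [8/25, 2/5)
  emit 'b', narrow to [4/25, 8/25)
Step 3: interval [4/25, 8/25), width = 8/25 - 4/25 = 4/25
  'c': [4/25 + 4/25*0/1, 4/25 + 4/25*2/5) = [4/25, 28/125) <- contains code 24/125
  'b': [4/25 + 4/25*2/5, 4/25 + 4/25*4/5) = [28/125, 36/125)
  'f': [4/25 + 4/25*4/5, 4/25 + 4/25*1/1) = [36/125, 8/25)
  emit 'c', narrow to [4/25, 28/125)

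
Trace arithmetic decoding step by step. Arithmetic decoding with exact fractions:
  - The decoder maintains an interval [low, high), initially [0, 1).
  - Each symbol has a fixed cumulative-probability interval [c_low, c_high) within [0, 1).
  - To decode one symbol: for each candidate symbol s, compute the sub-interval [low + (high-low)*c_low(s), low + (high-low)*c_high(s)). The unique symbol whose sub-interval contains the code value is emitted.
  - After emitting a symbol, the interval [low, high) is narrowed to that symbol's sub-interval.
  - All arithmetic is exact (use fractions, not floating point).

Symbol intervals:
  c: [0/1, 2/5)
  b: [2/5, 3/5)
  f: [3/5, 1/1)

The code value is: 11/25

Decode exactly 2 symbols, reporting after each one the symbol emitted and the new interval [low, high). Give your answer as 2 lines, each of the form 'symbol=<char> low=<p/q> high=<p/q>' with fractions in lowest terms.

Answer: symbol=b low=2/5 high=3/5
symbol=c low=2/5 high=12/25

Derivation:
Step 1: interval [0/1, 1/1), width = 1/1 - 0/1 = 1/1
  'c': [0/1 + 1/1*0/1, 0/1 + 1/1*2/5) = [0/1, 2/5)
  'b': [0/1 + 1/1*2/5, 0/1 + 1/1*3/5) = [2/5, 3/5) <- contains code 11/25
  'f': [0/1 + 1/1*3/5, 0/1 + 1/1*1/1) = [3/5, 1/1)
  emit 'b', narrow to [2/5, 3/5)
Step 2: interval [2/5, 3/5), width = 3/5 - 2/5 = 1/5
  'c': [2/5 + 1/5*0/1, 2/5 + 1/5*2/5) = [2/5, 12/25) <- contains code 11/25
  'b': [2/5 + 1/5*2/5, 2/5 + 1/5*3/5) = [12/25, 13/25)
  'f': [2/5 + 1/5*3/5, 2/5 + 1/5*1/1) = [13/25, 3/5)
  emit 'c', narrow to [2/5, 12/25)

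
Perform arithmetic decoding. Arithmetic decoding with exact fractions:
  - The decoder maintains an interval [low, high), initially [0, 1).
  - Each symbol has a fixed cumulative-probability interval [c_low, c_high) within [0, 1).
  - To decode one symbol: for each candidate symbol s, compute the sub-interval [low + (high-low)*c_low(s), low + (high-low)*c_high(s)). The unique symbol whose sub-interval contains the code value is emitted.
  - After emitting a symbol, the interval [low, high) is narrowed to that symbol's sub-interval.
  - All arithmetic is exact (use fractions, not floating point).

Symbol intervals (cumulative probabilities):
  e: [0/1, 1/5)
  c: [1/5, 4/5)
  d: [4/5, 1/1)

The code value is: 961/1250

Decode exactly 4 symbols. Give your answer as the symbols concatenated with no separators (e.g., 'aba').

Answer: cdcd

Derivation:
Step 1: interval [0/1, 1/1), width = 1/1 - 0/1 = 1/1
  'e': [0/1 + 1/1*0/1, 0/1 + 1/1*1/5) = [0/1, 1/5)
  'c': [0/1 + 1/1*1/5, 0/1 + 1/1*4/5) = [1/5, 4/5) <- contains code 961/1250
  'd': [0/1 + 1/1*4/5, 0/1 + 1/1*1/1) = [4/5, 1/1)
  emit 'c', narrow to [1/5, 4/5)
Step 2: interval [1/5, 4/5), width = 4/5 - 1/5 = 3/5
  'e': [1/5 + 3/5*0/1, 1/5 + 3/5*1/5) = [1/5, 8/25)
  'c': [1/5 + 3/5*1/5, 1/5 + 3/5*4/5) = [8/25, 17/25)
  'd': [1/5 + 3/5*4/5, 1/5 + 3/5*1/1) = [17/25, 4/5) <- contains code 961/1250
  emit 'd', narrow to [17/25, 4/5)
Step 3: interval [17/25, 4/5), width = 4/5 - 17/25 = 3/25
  'e': [17/25 + 3/25*0/1, 17/25 + 3/25*1/5) = [17/25, 88/125)
  'c': [17/25 + 3/25*1/5, 17/25 + 3/25*4/5) = [88/125, 97/125) <- contains code 961/1250
  'd': [17/25 + 3/25*4/5, 17/25 + 3/25*1/1) = [97/125, 4/5)
  emit 'c', narrow to [88/125, 97/125)
Step 4: interval [88/125, 97/125), width = 97/125 - 88/125 = 9/125
  'e': [88/125 + 9/125*0/1, 88/125 + 9/125*1/5) = [88/125, 449/625)
  'c': [88/125 + 9/125*1/5, 88/125 + 9/125*4/5) = [449/625, 476/625)
  'd': [88/125 + 9/125*4/5, 88/125 + 9/125*1/1) = [476/625, 97/125) <- contains code 961/1250
  emit 'd', narrow to [476/625, 97/125)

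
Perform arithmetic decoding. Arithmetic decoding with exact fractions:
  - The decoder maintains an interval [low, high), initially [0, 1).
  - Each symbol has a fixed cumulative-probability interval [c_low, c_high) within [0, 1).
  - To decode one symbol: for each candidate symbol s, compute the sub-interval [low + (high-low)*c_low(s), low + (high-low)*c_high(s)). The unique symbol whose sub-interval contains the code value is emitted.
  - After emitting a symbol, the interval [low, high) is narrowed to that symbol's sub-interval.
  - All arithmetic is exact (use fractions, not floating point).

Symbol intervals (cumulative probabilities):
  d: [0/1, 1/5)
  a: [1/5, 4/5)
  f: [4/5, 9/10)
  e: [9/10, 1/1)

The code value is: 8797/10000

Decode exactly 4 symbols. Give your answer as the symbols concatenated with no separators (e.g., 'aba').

Step 1: interval [0/1, 1/1), width = 1/1 - 0/1 = 1/1
  'd': [0/1 + 1/1*0/1, 0/1 + 1/1*1/5) = [0/1, 1/5)
  'a': [0/1 + 1/1*1/5, 0/1 + 1/1*4/5) = [1/5, 4/5)
  'f': [0/1 + 1/1*4/5, 0/1 + 1/1*9/10) = [4/5, 9/10) <- contains code 8797/10000
  'e': [0/1 + 1/1*9/10, 0/1 + 1/1*1/1) = [9/10, 1/1)
  emit 'f', narrow to [4/5, 9/10)
Step 2: interval [4/5, 9/10), width = 9/10 - 4/5 = 1/10
  'd': [4/5 + 1/10*0/1, 4/5 + 1/10*1/5) = [4/5, 41/50)
  'a': [4/5 + 1/10*1/5, 4/5 + 1/10*4/5) = [41/50, 22/25) <- contains code 8797/10000
  'f': [4/5 + 1/10*4/5, 4/5 + 1/10*9/10) = [22/25, 89/100)
  'e': [4/5 + 1/10*9/10, 4/5 + 1/10*1/1) = [89/100, 9/10)
  emit 'a', narrow to [41/50, 22/25)
Step 3: interval [41/50, 22/25), width = 22/25 - 41/50 = 3/50
  'd': [41/50 + 3/50*0/1, 41/50 + 3/50*1/5) = [41/50, 104/125)
  'a': [41/50 + 3/50*1/5, 41/50 + 3/50*4/5) = [104/125, 217/250)
  'f': [41/50 + 3/50*4/5, 41/50 + 3/50*9/10) = [217/250, 437/500)
  'e': [41/50 + 3/50*9/10, 41/50 + 3/50*1/1) = [437/500, 22/25) <- contains code 8797/10000
  emit 'e', narrow to [437/500, 22/25)
Step 4: interval [437/500, 22/25), width = 22/25 - 437/500 = 3/500
  'd': [437/500 + 3/500*0/1, 437/500 + 3/500*1/5) = [437/500, 547/625)
  'a': [437/500 + 3/500*1/5, 437/500 + 3/500*4/5) = [547/625, 2197/2500)
  'f': [437/500 + 3/500*4/5, 437/500 + 3/500*9/10) = [2197/2500, 4397/5000)
  'e': [437/500 + 3/500*9/10, 437/500 + 3/500*1/1) = [4397/5000, 22/25) <- contains code 8797/10000
  emit 'e', narrow to [4397/5000, 22/25)

Answer: faee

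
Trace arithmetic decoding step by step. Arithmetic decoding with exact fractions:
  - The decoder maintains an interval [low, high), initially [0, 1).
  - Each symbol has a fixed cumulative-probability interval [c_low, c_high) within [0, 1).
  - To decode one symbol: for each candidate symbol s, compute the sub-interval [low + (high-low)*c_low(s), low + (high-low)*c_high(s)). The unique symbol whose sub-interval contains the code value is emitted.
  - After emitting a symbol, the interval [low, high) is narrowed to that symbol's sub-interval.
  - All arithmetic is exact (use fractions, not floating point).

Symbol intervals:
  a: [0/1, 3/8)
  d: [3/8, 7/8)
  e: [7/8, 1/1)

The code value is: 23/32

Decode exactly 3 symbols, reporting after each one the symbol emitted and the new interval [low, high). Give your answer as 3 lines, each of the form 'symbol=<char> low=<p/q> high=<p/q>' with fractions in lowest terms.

Step 1: interval [0/1, 1/1), width = 1/1 - 0/1 = 1/1
  'a': [0/1 + 1/1*0/1, 0/1 + 1/1*3/8) = [0/1, 3/8)
  'd': [0/1 + 1/1*3/8, 0/1 + 1/1*7/8) = [3/8, 7/8) <- contains code 23/32
  'e': [0/1 + 1/1*7/8, 0/1 + 1/1*1/1) = [7/8, 1/1)
  emit 'd', narrow to [3/8, 7/8)
Step 2: interval [3/8, 7/8), width = 7/8 - 3/8 = 1/2
  'a': [3/8 + 1/2*0/1, 3/8 + 1/2*3/8) = [3/8, 9/16)
  'd': [3/8 + 1/2*3/8, 3/8 + 1/2*7/8) = [9/16, 13/16) <- contains code 23/32
  'e': [3/8 + 1/2*7/8, 3/8 + 1/2*1/1) = [13/16, 7/8)
  emit 'd', narrow to [9/16, 13/16)
Step 3: interval [9/16, 13/16), width = 13/16 - 9/16 = 1/4
  'a': [9/16 + 1/4*0/1, 9/16 + 1/4*3/8) = [9/16, 21/32)
  'd': [9/16 + 1/4*3/8, 9/16 + 1/4*7/8) = [21/32, 25/32) <- contains code 23/32
  'e': [9/16 + 1/4*7/8, 9/16 + 1/4*1/1) = [25/32, 13/16)
  emit 'd', narrow to [21/32, 25/32)

Answer: symbol=d low=3/8 high=7/8
symbol=d low=9/16 high=13/16
symbol=d low=21/32 high=25/32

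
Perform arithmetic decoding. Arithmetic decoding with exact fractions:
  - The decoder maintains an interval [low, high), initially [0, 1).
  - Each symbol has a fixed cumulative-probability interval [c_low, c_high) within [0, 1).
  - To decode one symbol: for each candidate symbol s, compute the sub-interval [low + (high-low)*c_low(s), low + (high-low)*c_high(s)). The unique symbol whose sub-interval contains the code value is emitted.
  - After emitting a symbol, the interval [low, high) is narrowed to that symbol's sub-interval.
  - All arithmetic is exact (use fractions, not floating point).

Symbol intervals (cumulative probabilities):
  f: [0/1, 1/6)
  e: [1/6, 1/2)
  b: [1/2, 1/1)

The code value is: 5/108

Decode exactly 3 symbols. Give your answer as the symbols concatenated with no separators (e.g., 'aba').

Step 1: interval [0/1, 1/1), width = 1/1 - 0/1 = 1/1
  'f': [0/1 + 1/1*0/1, 0/1 + 1/1*1/6) = [0/1, 1/6) <- contains code 5/108
  'e': [0/1 + 1/1*1/6, 0/1 + 1/1*1/2) = [1/6, 1/2)
  'b': [0/1 + 1/1*1/2, 0/1 + 1/1*1/1) = [1/2, 1/1)
  emit 'f', narrow to [0/1, 1/6)
Step 2: interval [0/1, 1/6), width = 1/6 - 0/1 = 1/6
  'f': [0/1 + 1/6*0/1, 0/1 + 1/6*1/6) = [0/1, 1/36)
  'e': [0/1 + 1/6*1/6, 0/1 + 1/6*1/2) = [1/36, 1/12) <- contains code 5/108
  'b': [0/1 + 1/6*1/2, 0/1 + 1/6*1/1) = [1/12, 1/6)
  emit 'e', narrow to [1/36, 1/12)
Step 3: interval [1/36, 1/12), width = 1/12 - 1/36 = 1/18
  'f': [1/36 + 1/18*0/1, 1/36 + 1/18*1/6) = [1/36, 1/27)
  'e': [1/36 + 1/18*1/6, 1/36 + 1/18*1/2) = [1/27, 1/18) <- contains code 5/108
  'b': [1/36 + 1/18*1/2, 1/36 + 1/18*1/1) = [1/18, 1/12)
  emit 'e', narrow to [1/27, 1/18)

Answer: fee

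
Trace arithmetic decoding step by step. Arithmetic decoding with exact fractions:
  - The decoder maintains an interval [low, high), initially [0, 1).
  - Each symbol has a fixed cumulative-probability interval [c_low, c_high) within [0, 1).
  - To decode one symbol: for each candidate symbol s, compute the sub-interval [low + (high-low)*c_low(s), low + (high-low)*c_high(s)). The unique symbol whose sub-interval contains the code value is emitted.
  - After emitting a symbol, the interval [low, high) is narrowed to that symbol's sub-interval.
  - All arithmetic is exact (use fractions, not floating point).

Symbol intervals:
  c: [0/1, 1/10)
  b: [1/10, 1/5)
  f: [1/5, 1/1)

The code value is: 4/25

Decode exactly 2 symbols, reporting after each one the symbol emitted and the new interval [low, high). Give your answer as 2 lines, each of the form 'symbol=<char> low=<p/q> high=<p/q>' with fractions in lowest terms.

Step 1: interval [0/1, 1/1), width = 1/1 - 0/1 = 1/1
  'c': [0/1 + 1/1*0/1, 0/1 + 1/1*1/10) = [0/1, 1/10)
  'b': [0/1 + 1/1*1/10, 0/1 + 1/1*1/5) = [1/10, 1/5) <- contains code 4/25
  'f': [0/1 + 1/1*1/5, 0/1 + 1/1*1/1) = [1/5, 1/1)
  emit 'b', narrow to [1/10, 1/5)
Step 2: interval [1/10, 1/5), width = 1/5 - 1/10 = 1/10
  'c': [1/10 + 1/10*0/1, 1/10 + 1/10*1/10) = [1/10, 11/100)
  'b': [1/10 + 1/10*1/10, 1/10 + 1/10*1/5) = [11/100, 3/25)
  'f': [1/10 + 1/10*1/5, 1/10 + 1/10*1/1) = [3/25, 1/5) <- contains code 4/25
  emit 'f', narrow to [3/25, 1/5)

Answer: symbol=b low=1/10 high=1/5
symbol=f low=3/25 high=1/5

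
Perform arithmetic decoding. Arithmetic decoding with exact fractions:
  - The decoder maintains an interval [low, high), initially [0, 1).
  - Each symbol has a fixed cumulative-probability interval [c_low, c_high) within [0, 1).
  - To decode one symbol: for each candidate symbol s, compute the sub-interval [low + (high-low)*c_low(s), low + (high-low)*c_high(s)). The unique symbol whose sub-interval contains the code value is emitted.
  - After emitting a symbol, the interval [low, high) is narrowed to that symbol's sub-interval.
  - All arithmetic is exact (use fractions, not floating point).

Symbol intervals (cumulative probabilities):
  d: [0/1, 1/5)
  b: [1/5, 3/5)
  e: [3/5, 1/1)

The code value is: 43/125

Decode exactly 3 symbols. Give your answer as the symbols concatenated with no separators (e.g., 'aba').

Answer: bbb

Derivation:
Step 1: interval [0/1, 1/1), width = 1/1 - 0/1 = 1/1
  'd': [0/1 + 1/1*0/1, 0/1 + 1/1*1/5) = [0/1, 1/5)
  'b': [0/1 + 1/1*1/5, 0/1 + 1/1*3/5) = [1/5, 3/5) <- contains code 43/125
  'e': [0/1 + 1/1*3/5, 0/1 + 1/1*1/1) = [3/5, 1/1)
  emit 'b', narrow to [1/5, 3/5)
Step 2: interval [1/5, 3/5), width = 3/5 - 1/5 = 2/5
  'd': [1/5 + 2/5*0/1, 1/5 + 2/5*1/5) = [1/5, 7/25)
  'b': [1/5 + 2/5*1/5, 1/5 + 2/5*3/5) = [7/25, 11/25) <- contains code 43/125
  'e': [1/5 + 2/5*3/5, 1/5 + 2/5*1/1) = [11/25, 3/5)
  emit 'b', narrow to [7/25, 11/25)
Step 3: interval [7/25, 11/25), width = 11/25 - 7/25 = 4/25
  'd': [7/25 + 4/25*0/1, 7/25 + 4/25*1/5) = [7/25, 39/125)
  'b': [7/25 + 4/25*1/5, 7/25 + 4/25*3/5) = [39/125, 47/125) <- contains code 43/125
  'e': [7/25 + 4/25*3/5, 7/25 + 4/25*1/1) = [47/125, 11/25)
  emit 'b', narrow to [39/125, 47/125)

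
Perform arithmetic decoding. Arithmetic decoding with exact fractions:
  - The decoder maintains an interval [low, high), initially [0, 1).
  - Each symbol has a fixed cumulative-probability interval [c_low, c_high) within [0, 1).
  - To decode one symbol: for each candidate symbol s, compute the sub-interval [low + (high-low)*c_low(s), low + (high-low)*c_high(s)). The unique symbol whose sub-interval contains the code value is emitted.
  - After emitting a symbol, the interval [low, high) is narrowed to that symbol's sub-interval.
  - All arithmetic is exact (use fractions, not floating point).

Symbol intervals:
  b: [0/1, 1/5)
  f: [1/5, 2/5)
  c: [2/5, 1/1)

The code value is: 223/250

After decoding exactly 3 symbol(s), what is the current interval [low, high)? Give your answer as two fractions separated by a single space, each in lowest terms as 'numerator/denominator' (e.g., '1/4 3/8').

Step 1: interval [0/1, 1/1), width = 1/1 - 0/1 = 1/1
  'b': [0/1 + 1/1*0/1, 0/1 + 1/1*1/5) = [0/1, 1/5)
  'f': [0/1 + 1/1*1/5, 0/1 + 1/1*2/5) = [1/5, 2/5)
  'c': [0/1 + 1/1*2/5, 0/1 + 1/1*1/1) = [2/5, 1/1) <- contains code 223/250
  emit 'c', narrow to [2/5, 1/1)
Step 2: interval [2/5, 1/1), width = 1/1 - 2/5 = 3/5
  'b': [2/5 + 3/5*0/1, 2/5 + 3/5*1/5) = [2/5, 13/25)
  'f': [2/5 + 3/5*1/5, 2/5 + 3/5*2/5) = [13/25, 16/25)
  'c': [2/5 + 3/5*2/5, 2/5 + 3/5*1/1) = [16/25, 1/1) <- contains code 223/250
  emit 'c', narrow to [16/25, 1/1)
Step 3: interval [16/25, 1/1), width = 1/1 - 16/25 = 9/25
  'b': [16/25 + 9/25*0/1, 16/25 + 9/25*1/5) = [16/25, 89/125)
  'f': [16/25 + 9/25*1/5, 16/25 + 9/25*2/5) = [89/125, 98/125)
  'c': [16/25 + 9/25*2/5, 16/25 + 9/25*1/1) = [98/125, 1/1) <- contains code 223/250
  emit 'c', narrow to [98/125, 1/1)

Answer: 98/125 1/1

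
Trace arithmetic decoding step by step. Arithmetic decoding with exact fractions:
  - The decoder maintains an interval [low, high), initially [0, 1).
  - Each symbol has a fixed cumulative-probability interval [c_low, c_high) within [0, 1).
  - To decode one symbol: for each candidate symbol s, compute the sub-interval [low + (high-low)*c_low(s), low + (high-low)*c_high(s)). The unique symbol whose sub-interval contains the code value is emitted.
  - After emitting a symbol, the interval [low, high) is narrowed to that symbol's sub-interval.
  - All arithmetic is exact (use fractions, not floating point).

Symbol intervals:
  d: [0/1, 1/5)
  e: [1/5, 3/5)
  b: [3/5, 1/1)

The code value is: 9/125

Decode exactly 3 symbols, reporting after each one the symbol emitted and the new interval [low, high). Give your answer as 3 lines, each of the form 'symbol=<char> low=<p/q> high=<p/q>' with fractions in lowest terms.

Answer: symbol=d low=0/1 high=1/5
symbol=e low=1/25 high=3/25
symbol=e low=7/125 high=11/125

Derivation:
Step 1: interval [0/1, 1/1), width = 1/1 - 0/1 = 1/1
  'd': [0/1 + 1/1*0/1, 0/1 + 1/1*1/5) = [0/1, 1/5) <- contains code 9/125
  'e': [0/1 + 1/1*1/5, 0/1 + 1/1*3/5) = [1/5, 3/5)
  'b': [0/1 + 1/1*3/5, 0/1 + 1/1*1/1) = [3/5, 1/1)
  emit 'd', narrow to [0/1, 1/5)
Step 2: interval [0/1, 1/5), width = 1/5 - 0/1 = 1/5
  'd': [0/1 + 1/5*0/1, 0/1 + 1/5*1/5) = [0/1, 1/25)
  'e': [0/1 + 1/5*1/5, 0/1 + 1/5*3/5) = [1/25, 3/25) <- contains code 9/125
  'b': [0/1 + 1/5*3/5, 0/1 + 1/5*1/1) = [3/25, 1/5)
  emit 'e', narrow to [1/25, 3/25)
Step 3: interval [1/25, 3/25), width = 3/25 - 1/25 = 2/25
  'd': [1/25 + 2/25*0/1, 1/25 + 2/25*1/5) = [1/25, 7/125)
  'e': [1/25 + 2/25*1/5, 1/25 + 2/25*3/5) = [7/125, 11/125) <- contains code 9/125
  'b': [1/25 + 2/25*3/5, 1/25 + 2/25*1/1) = [11/125, 3/25)
  emit 'e', narrow to [7/125, 11/125)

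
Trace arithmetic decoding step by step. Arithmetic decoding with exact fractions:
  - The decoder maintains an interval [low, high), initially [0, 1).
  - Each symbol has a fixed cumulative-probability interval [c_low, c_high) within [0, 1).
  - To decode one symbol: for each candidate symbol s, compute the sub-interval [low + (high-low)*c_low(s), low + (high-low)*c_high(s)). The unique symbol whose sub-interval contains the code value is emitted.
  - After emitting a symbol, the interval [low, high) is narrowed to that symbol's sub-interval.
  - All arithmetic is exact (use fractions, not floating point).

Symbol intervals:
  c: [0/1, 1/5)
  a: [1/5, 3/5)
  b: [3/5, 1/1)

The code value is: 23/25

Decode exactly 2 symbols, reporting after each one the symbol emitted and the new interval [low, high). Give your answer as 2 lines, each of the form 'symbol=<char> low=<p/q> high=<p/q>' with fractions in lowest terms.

Step 1: interval [0/1, 1/1), width = 1/1 - 0/1 = 1/1
  'c': [0/1 + 1/1*0/1, 0/1 + 1/1*1/5) = [0/1, 1/5)
  'a': [0/1 + 1/1*1/5, 0/1 + 1/1*3/5) = [1/5, 3/5)
  'b': [0/1 + 1/1*3/5, 0/1 + 1/1*1/1) = [3/5, 1/1) <- contains code 23/25
  emit 'b', narrow to [3/5, 1/1)
Step 2: interval [3/5, 1/1), width = 1/1 - 3/5 = 2/5
  'c': [3/5 + 2/5*0/1, 3/5 + 2/5*1/5) = [3/5, 17/25)
  'a': [3/5 + 2/5*1/5, 3/5 + 2/5*3/5) = [17/25, 21/25)
  'b': [3/5 + 2/5*3/5, 3/5 + 2/5*1/1) = [21/25, 1/1) <- contains code 23/25
  emit 'b', narrow to [21/25, 1/1)

Answer: symbol=b low=3/5 high=1/1
symbol=b low=21/25 high=1/1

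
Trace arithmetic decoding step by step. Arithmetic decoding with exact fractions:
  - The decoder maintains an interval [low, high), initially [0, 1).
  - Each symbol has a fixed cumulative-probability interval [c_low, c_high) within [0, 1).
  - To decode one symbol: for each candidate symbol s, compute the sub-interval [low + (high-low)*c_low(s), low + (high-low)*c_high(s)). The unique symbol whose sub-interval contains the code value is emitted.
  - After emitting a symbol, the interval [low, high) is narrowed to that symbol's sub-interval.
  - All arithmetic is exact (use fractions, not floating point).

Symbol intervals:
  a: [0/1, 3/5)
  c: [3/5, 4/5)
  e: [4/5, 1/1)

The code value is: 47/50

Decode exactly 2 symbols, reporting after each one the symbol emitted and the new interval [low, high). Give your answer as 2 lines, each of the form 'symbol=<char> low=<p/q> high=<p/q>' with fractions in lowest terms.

Answer: symbol=e low=4/5 high=1/1
symbol=c low=23/25 high=24/25

Derivation:
Step 1: interval [0/1, 1/1), width = 1/1 - 0/1 = 1/1
  'a': [0/1 + 1/1*0/1, 0/1 + 1/1*3/5) = [0/1, 3/5)
  'c': [0/1 + 1/1*3/5, 0/1 + 1/1*4/5) = [3/5, 4/5)
  'e': [0/1 + 1/1*4/5, 0/1 + 1/1*1/1) = [4/5, 1/1) <- contains code 47/50
  emit 'e', narrow to [4/5, 1/1)
Step 2: interval [4/5, 1/1), width = 1/1 - 4/5 = 1/5
  'a': [4/5 + 1/5*0/1, 4/5 + 1/5*3/5) = [4/5, 23/25)
  'c': [4/5 + 1/5*3/5, 4/5 + 1/5*4/5) = [23/25, 24/25) <- contains code 47/50
  'e': [4/5 + 1/5*4/5, 4/5 + 1/5*1/1) = [24/25, 1/1)
  emit 'c', narrow to [23/25, 24/25)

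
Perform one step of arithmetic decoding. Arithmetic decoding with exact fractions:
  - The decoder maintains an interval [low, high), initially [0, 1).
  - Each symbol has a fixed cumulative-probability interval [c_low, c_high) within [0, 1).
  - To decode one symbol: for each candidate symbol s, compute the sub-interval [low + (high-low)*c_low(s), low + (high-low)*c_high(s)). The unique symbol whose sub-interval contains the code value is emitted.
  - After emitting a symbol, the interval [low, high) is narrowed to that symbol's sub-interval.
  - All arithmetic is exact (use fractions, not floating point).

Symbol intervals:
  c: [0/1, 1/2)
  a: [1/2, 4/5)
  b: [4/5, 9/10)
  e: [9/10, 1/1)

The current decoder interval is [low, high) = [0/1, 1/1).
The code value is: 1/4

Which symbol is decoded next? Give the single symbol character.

Answer: c

Derivation:
Interval width = high − low = 1/1 − 0/1 = 1/1
Scaled code = (code − low) / width = (1/4 − 0/1) / 1/1 = 1/4
  c: [0/1, 1/2) ← scaled code falls here ✓
  a: [1/2, 4/5) 
  b: [4/5, 9/10) 
  e: [9/10, 1/1) 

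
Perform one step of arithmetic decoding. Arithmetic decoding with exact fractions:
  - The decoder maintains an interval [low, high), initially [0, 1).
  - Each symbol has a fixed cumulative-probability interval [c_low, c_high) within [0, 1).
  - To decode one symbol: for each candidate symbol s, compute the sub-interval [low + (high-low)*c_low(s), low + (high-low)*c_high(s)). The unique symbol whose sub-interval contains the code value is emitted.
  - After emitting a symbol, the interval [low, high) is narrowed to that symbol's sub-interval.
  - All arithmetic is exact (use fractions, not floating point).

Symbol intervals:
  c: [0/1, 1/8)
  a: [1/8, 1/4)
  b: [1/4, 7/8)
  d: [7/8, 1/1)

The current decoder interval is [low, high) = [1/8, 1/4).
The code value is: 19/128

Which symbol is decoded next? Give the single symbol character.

Interval width = high − low = 1/4 − 1/8 = 1/8
Scaled code = (code − low) / width = (19/128 − 1/8) / 1/8 = 3/16
  c: [0/1, 1/8) 
  a: [1/8, 1/4) ← scaled code falls here ✓
  b: [1/4, 7/8) 
  d: [7/8, 1/1) 

Answer: a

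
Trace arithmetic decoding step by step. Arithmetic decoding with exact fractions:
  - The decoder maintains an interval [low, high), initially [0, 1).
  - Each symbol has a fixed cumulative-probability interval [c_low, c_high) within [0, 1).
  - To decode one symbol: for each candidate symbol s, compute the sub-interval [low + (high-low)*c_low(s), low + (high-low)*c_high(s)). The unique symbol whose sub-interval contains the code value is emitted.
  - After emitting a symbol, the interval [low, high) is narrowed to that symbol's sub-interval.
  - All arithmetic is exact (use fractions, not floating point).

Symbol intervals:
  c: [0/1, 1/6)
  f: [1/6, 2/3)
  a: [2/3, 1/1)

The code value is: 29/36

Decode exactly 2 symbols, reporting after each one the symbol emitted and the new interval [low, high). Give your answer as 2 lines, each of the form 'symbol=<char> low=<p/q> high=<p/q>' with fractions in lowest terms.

Step 1: interval [0/1, 1/1), width = 1/1 - 0/1 = 1/1
  'c': [0/1 + 1/1*0/1, 0/1 + 1/1*1/6) = [0/1, 1/6)
  'f': [0/1 + 1/1*1/6, 0/1 + 1/1*2/3) = [1/6, 2/3)
  'a': [0/1 + 1/1*2/3, 0/1 + 1/1*1/1) = [2/3, 1/1) <- contains code 29/36
  emit 'a', narrow to [2/3, 1/1)
Step 2: interval [2/3, 1/1), width = 1/1 - 2/3 = 1/3
  'c': [2/3 + 1/3*0/1, 2/3 + 1/3*1/6) = [2/3, 13/18)
  'f': [2/3 + 1/3*1/6, 2/3 + 1/3*2/3) = [13/18, 8/9) <- contains code 29/36
  'a': [2/3 + 1/3*2/3, 2/3 + 1/3*1/1) = [8/9, 1/1)
  emit 'f', narrow to [13/18, 8/9)

Answer: symbol=a low=2/3 high=1/1
symbol=f low=13/18 high=8/9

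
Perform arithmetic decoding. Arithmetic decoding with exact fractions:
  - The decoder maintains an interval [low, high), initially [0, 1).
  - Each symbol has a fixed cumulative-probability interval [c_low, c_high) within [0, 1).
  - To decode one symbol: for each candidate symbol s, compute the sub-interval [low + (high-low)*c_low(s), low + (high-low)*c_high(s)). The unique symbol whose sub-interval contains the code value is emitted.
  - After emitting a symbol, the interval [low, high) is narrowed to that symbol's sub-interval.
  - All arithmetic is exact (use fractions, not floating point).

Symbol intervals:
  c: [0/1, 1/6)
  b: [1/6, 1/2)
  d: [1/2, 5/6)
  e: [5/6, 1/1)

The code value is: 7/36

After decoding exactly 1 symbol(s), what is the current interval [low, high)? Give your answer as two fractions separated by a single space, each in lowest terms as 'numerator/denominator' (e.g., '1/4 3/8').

Answer: 1/6 1/2

Derivation:
Step 1: interval [0/1, 1/1), width = 1/1 - 0/1 = 1/1
  'c': [0/1 + 1/1*0/1, 0/1 + 1/1*1/6) = [0/1, 1/6)
  'b': [0/1 + 1/1*1/6, 0/1 + 1/1*1/2) = [1/6, 1/2) <- contains code 7/36
  'd': [0/1 + 1/1*1/2, 0/1 + 1/1*5/6) = [1/2, 5/6)
  'e': [0/1 + 1/1*5/6, 0/1 + 1/1*1/1) = [5/6, 1/1)
  emit 'b', narrow to [1/6, 1/2)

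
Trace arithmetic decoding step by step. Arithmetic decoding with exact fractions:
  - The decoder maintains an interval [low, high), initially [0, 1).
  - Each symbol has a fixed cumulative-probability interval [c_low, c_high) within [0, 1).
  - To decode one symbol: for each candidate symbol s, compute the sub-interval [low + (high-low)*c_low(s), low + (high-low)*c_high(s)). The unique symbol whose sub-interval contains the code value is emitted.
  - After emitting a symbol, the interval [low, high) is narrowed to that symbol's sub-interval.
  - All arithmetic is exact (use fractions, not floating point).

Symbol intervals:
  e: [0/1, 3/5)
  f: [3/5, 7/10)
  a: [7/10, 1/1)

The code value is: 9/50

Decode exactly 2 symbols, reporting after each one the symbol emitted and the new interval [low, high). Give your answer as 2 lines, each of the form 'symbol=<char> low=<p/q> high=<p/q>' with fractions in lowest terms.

Step 1: interval [0/1, 1/1), width = 1/1 - 0/1 = 1/1
  'e': [0/1 + 1/1*0/1, 0/1 + 1/1*3/5) = [0/1, 3/5) <- contains code 9/50
  'f': [0/1 + 1/1*3/5, 0/1 + 1/1*7/10) = [3/5, 7/10)
  'a': [0/1 + 1/1*7/10, 0/1 + 1/1*1/1) = [7/10, 1/1)
  emit 'e', narrow to [0/1, 3/5)
Step 2: interval [0/1, 3/5), width = 3/5 - 0/1 = 3/5
  'e': [0/1 + 3/5*0/1, 0/1 + 3/5*3/5) = [0/1, 9/25) <- contains code 9/50
  'f': [0/1 + 3/5*3/5, 0/1 + 3/5*7/10) = [9/25, 21/50)
  'a': [0/1 + 3/5*7/10, 0/1 + 3/5*1/1) = [21/50, 3/5)
  emit 'e', narrow to [0/1, 9/25)

Answer: symbol=e low=0/1 high=3/5
symbol=e low=0/1 high=9/25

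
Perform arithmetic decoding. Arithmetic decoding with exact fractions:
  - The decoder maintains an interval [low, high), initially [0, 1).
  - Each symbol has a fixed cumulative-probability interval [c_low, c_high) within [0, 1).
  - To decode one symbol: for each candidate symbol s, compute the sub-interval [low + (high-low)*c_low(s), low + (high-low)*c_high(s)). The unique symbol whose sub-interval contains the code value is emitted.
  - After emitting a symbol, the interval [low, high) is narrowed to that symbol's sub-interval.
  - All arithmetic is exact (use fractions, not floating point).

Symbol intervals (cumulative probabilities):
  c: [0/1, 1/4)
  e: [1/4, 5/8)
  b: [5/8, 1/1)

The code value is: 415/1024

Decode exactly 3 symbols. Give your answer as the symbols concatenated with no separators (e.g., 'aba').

Step 1: interval [0/1, 1/1), width = 1/1 - 0/1 = 1/1
  'c': [0/1 + 1/1*0/1, 0/1 + 1/1*1/4) = [0/1, 1/4)
  'e': [0/1 + 1/1*1/4, 0/1 + 1/1*5/8) = [1/4, 5/8) <- contains code 415/1024
  'b': [0/1 + 1/1*5/8, 0/1 + 1/1*1/1) = [5/8, 1/1)
  emit 'e', narrow to [1/4, 5/8)
Step 2: interval [1/4, 5/8), width = 5/8 - 1/4 = 3/8
  'c': [1/4 + 3/8*0/1, 1/4 + 3/8*1/4) = [1/4, 11/32)
  'e': [1/4 + 3/8*1/4, 1/4 + 3/8*5/8) = [11/32, 31/64) <- contains code 415/1024
  'b': [1/4 + 3/8*5/8, 1/4 + 3/8*1/1) = [31/64, 5/8)
  emit 'e', narrow to [11/32, 31/64)
Step 3: interval [11/32, 31/64), width = 31/64 - 11/32 = 9/64
  'c': [11/32 + 9/64*0/1, 11/32 + 9/64*1/4) = [11/32, 97/256)
  'e': [11/32 + 9/64*1/4, 11/32 + 9/64*5/8) = [97/256, 221/512) <- contains code 415/1024
  'b': [11/32 + 9/64*5/8, 11/32 + 9/64*1/1) = [221/512, 31/64)
  emit 'e', narrow to [97/256, 221/512)

Answer: eee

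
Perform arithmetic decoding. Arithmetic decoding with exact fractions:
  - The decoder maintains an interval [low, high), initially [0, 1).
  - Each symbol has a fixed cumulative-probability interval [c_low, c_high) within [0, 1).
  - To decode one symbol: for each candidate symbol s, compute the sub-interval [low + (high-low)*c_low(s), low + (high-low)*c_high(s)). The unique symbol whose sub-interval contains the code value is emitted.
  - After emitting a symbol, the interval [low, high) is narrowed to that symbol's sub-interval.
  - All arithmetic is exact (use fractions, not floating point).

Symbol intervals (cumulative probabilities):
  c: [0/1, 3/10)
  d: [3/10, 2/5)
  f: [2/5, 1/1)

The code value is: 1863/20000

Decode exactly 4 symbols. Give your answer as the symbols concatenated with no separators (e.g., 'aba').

Step 1: interval [0/1, 1/1), width = 1/1 - 0/1 = 1/1
  'c': [0/1 + 1/1*0/1, 0/1 + 1/1*3/10) = [0/1, 3/10) <- contains code 1863/20000
  'd': [0/1 + 1/1*3/10, 0/1 + 1/1*2/5) = [3/10, 2/5)
  'f': [0/1 + 1/1*2/5, 0/1 + 1/1*1/1) = [2/5, 1/1)
  emit 'c', narrow to [0/1, 3/10)
Step 2: interval [0/1, 3/10), width = 3/10 - 0/1 = 3/10
  'c': [0/1 + 3/10*0/1, 0/1 + 3/10*3/10) = [0/1, 9/100)
  'd': [0/1 + 3/10*3/10, 0/1 + 3/10*2/5) = [9/100, 3/25) <- contains code 1863/20000
  'f': [0/1 + 3/10*2/5, 0/1 + 3/10*1/1) = [3/25, 3/10)
  emit 'd', narrow to [9/100, 3/25)
Step 3: interval [9/100, 3/25), width = 3/25 - 9/100 = 3/100
  'c': [9/100 + 3/100*0/1, 9/100 + 3/100*3/10) = [9/100, 99/1000) <- contains code 1863/20000
  'd': [9/100 + 3/100*3/10, 9/100 + 3/100*2/5) = [99/1000, 51/500)
  'f': [9/100 + 3/100*2/5, 9/100 + 3/100*1/1) = [51/500, 3/25)
  emit 'c', narrow to [9/100, 99/1000)
Step 4: interval [9/100, 99/1000), width = 99/1000 - 9/100 = 9/1000
  'c': [9/100 + 9/1000*0/1, 9/100 + 9/1000*3/10) = [9/100, 927/10000)
  'd': [9/100 + 9/1000*3/10, 9/100 + 9/1000*2/5) = [927/10000, 117/1250) <- contains code 1863/20000
  'f': [9/100 + 9/1000*2/5, 9/100 + 9/1000*1/1) = [117/1250, 99/1000)
  emit 'd', narrow to [927/10000, 117/1250)

Answer: cdcd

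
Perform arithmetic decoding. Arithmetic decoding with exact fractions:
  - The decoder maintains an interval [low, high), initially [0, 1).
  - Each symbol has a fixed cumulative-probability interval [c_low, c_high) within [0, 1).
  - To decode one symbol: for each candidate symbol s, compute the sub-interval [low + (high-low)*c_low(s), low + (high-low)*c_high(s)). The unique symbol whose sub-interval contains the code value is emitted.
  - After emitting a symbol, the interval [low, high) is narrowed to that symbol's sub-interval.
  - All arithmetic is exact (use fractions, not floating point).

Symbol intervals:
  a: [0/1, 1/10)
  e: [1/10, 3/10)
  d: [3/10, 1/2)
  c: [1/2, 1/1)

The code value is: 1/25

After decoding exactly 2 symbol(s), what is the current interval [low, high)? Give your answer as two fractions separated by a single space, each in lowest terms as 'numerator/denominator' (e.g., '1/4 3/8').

Step 1: interval [0/1, 1/1), width = 1/1 - 0/1 = 1/1
  'a': [0/1 + 1/1*0/1, 0/1 + 1/1*1/10) = [0/1, 1/10) <- contains code 1/25
  'e': [0/1 + 1/1*1/10, 0/1 + 1/1*3/10) = [1/10, 3/10)
  'd': [0/1 + 1/1*3/10, 0/1 + 1/1*1/2) = [3/10, 1/2)
  'c': [0/1 + 1/1*1/2, 0/1 + 1/1*1/1) = [1/2, 1/1)
  emit 'a', narrow to [0/1, 1/10)
Step 2: interval [0/1, 1/10), width = 1/10 - 0/1 = 1/10
  'a': [0/1 + 1/10*0/1, 0/1 + 1/10*1/10) = [0/1, 1/100)
  'e': [0/1 + 1/10*1/10, 0/1 + 1/10*3/10) = [1/100, 3/100)
  'd': [0/1 + 1/10*3/10, 0/1 + 1/10*1/2) = [3/100, 1/20) <- contains code 1/25
  'c': [0/1 + 1/10*1/2, 0/1 + 1/10*1/1) = [1/20, 1/10)
  emit 'd', narrow to [3/100, 1/20)

Answer: 3/100 1/20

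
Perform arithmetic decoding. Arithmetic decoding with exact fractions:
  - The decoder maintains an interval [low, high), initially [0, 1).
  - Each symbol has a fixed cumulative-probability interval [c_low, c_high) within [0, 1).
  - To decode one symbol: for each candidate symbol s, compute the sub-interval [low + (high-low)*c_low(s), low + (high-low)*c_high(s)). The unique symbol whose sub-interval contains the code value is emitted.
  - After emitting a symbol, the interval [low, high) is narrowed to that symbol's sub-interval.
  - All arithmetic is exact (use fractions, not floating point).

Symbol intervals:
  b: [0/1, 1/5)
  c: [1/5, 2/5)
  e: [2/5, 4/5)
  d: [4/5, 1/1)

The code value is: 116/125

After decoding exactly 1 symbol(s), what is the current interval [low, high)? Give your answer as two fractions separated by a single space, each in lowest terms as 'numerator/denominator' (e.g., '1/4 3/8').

Step 1: interval [0/1, 1/1), width = 1/1 - 0/1 = 1/1
  'b': [0/1 + 1/1*0/1, 0/1 + 1/1*1/5) = [0/1, 1/5)
  'c': [0/1 + 1/1*1/5, 0/1 + 1/1*2/5) = [1/5, 2/5)
  'e': [0/1 + 1/1*2/5, 0/1 + 1/1*4/5) = [2/5, 4/5)
  'd': [0/1 + 1/1*4/5, 0/1 + 1/1*1/1) = [4/5, 1/1) <- contains code 116/125
  emit 'd', narrow to [4/5, 1/1)

Answer: 4/5 1/1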